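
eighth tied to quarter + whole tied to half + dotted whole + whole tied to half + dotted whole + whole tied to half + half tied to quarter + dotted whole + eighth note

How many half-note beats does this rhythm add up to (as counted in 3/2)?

20.5

One half-note beat = 4 eighth notes.
In eighth notes: eighth tied to quarter (eighth + quarter) = 3; whole tied to half (whole + half) = 12; dotted whole = 12; whole tied to half (whole + half) = 12; dotted whole = 12; whole tied to half (whole + half) = 12; half tied to quarter (half + quarter) = 6; dotted whole = 12; eighth note = 1.
Altogether 3 + 12 + 12 + 12 + 12 + 12 + 6 + 12 + 1 = 82.
82 ÷ 4 = 20.5 beats.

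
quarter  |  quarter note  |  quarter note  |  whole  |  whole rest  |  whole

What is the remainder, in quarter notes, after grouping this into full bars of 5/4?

0

One bar of 5/4 = 5 quarter notes.
Working in quarter notes: quarter = 1; quarter note = 1; quarter note = 1; whole = 4; whole rest = 4; whole = 4.
Sum: 1 + 1 + 1 + 4 + 4 + 4 = 15.
15 ÷ 5 = 3 complete bars with 0 quarter notes remaining.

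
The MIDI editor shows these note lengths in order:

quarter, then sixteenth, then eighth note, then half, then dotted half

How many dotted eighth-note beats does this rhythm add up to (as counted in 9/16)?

9

One dotted eighth-note beat = 3 sixteenth notes.
In sixteenth notes: quarter = 4; sixteenth = 1; eighth note = 2; half = 8; dotted half = 12.
Total: 4 + 1 + 2 + 8 + 12 = 27.
27 ÷ 3 = 9 beats.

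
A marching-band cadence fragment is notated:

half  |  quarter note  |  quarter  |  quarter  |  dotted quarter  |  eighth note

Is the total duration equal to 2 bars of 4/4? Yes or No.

One bar of 4/4 = 8 eighth notes, so 2 bars = 16.
Working in eighth notes: half = 4; quarter note = 2; quarter = 2; quarter = 2; dotted quarter = 3; eighth note = 1.
Sum: 4 + 2 + 2 + 2 + 3 + 1 = 14.
14 falls short of 16, so the answer is No.

No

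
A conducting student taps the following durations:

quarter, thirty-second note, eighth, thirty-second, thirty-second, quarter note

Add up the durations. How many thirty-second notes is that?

Each duration in thirty-second notes: quarter = 8; thirty-second note = 1; eighth = 4; thirty-second = 1; thirty-second = 1; quarter note = 8.
Adding: 8 + 1 + 4 + 1 + 1 + 8 = 23 thirty-second notes.

23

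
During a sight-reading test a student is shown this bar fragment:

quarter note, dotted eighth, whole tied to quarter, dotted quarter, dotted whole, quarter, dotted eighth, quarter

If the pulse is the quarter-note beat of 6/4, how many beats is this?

One quarter-note beat = 4 sixteenth notes.
Convert each value to sixteenth notes: quarter note = 4; dotted eighth = 3; whole tied to quarter (whole + quarter) = 20; dotted quarter = 6; dotted whole = 24; quarter = 4; dotted eighth = 3; quarter = 4.
Altogether 4 + 3 + 20 + 6 + 24 + 4 + 3 + 4 = 68.
68 ÷ 4 = 17 beats.

17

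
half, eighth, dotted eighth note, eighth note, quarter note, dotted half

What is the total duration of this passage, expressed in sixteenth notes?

In sixteenth notes: half = 8; eighth = 2; dotted eighth note = 3; eighth note = 2; quarter note = 4; dotted half = 12.
Total: 8 + 2 + 3 + 2 + 4 + 12 = 31 sixteenth notes.

31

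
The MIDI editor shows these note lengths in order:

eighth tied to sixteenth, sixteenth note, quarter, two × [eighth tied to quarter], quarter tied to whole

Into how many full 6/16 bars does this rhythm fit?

6

One bar of 6/16 = 6 sixteenth notes.
Working in sixteenth notes: eighth tied to sixteenth (eighth + sixteenth) = 3; sixteenth note = 1; quarter = 4; eighth tied to quarter (eighth + quarter) = 6; eighth tied to quarter (eighth + quarter) = 6; quarter tied to whole (quarter + whole) = 20.
Sum: 3 + 1 + 4 + 6 + 6 + 20 = 40.
40 ÷ 6 = 6 complete bars with 4 left over.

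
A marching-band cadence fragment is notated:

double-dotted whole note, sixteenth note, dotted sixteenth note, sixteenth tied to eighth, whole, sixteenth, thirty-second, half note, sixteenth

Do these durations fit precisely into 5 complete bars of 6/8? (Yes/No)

One bar of 6/8 = 24 thirty-second notes, so 5 bars = 120.
Convert each value to thirty-second notes: double-dotted whole note = 56; sixteenth note = 2; dotted sixteenth note = 3; sixteenth tied to eighth (sixteenth + eighth) = 6; whole = 32; sixteenth = 2; thirty-second = 1; half note = 16; sixteenth = 2.
Adding: 56 + 2 + 3 + 6 + 32 + 2 + 1 + 16 + 2 = 120.
120 equals 120, so the answer is Yes.

Yes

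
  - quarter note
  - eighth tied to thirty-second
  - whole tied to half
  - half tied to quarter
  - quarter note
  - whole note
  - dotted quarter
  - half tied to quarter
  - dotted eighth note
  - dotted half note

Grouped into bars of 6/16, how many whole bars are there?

One bar of 6/16 = 12 thirty-second notes.
In thirty-second notes: quarter note = 8; eighth tied to thirty-second (eighth + thirty-second) = 5; whole tied to half (whole + half) = 48; half tied to quarter (half + quarter) = 24; quarter note = 8; whole note = 32; dotted quarter = 12; half tied to quarter (half + quarter) = 24; dotted eighth note = 6; dotted half note = 24.
Sum: 8 + 5 + 48 + 24 + 8 + 32 + 12 + 24 + 6 + 24 = 191.
191 ÷ 12 = 15 complete bars with 11 left over.

15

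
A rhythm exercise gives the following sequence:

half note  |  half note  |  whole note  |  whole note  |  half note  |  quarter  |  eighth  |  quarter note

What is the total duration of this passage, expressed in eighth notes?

Working in eighth notes: half note = 4; half note = 4; whole note = 8; whole note = 8; half note = 4; quarter = 2; eighth = 1; quarter note = 2.
Sum: 4 + 4 + 8 + 8 + 4 + 2 + 1 + 2 = 33 eighth notes.

33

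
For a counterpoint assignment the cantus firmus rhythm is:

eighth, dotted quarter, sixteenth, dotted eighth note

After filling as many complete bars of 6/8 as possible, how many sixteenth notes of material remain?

One bar of 6/8 = 12 sixteenth notes.
Working in sixteenth notes: eighth = 2; dotted quarter = 6; sixteenth = 1; dotted eighth note = 3.
Total: 2 + 6 + 1 + 3 = 12.
12 ÷ 12 = 1 complete bar with 0 sixteenth notes remaining.

0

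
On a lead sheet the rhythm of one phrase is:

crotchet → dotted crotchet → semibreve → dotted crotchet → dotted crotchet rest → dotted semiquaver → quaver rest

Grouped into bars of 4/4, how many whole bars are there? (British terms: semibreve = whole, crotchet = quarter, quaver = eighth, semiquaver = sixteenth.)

One bar of 4/4 = 32 thirty-second notes.
Express everything in thirty-second notes: crotchet = 8; dotted crotchet = 12; semibreve = 32; dotted crotchet = 12; dotted crotchet rest = 12; dotted semiquaver = 3; quaver rest = 4.
Adding: 8 + 12 + 32 + 12 + 12 + 3 + 4 = 83.
83 ÷ 32 = 2 complete bars with 19 left over.

2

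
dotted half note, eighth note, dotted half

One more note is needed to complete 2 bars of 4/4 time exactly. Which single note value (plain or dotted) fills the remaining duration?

2 bars of 4/4 = 16 eighth notes.
Working in eighth notes: dotted half note = 6; eighth note = 1; dotted half = 6.
Sum: 6 + 1 + 6 = 13.
Remaining: 16 − 13 = 3 eighth notes, which is a dotted quarter note.

dotted quarter note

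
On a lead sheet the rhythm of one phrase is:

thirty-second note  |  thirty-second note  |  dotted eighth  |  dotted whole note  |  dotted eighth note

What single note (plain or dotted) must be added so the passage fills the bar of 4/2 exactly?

The bar of 4/2 = 64 thirty-second notes.
Working in thirty-second notes: thirty-second note = 1; thirty-second note = 1; dotted eighth = 6; dotted whole note = 48; dotted eighth note = 6.
Total: 1 + 1 + 6 + 48 + 6 = 62.
Remaining: 64 − 62 = 2 thirty-second notes, which is a sixteenth note.

sixteenth note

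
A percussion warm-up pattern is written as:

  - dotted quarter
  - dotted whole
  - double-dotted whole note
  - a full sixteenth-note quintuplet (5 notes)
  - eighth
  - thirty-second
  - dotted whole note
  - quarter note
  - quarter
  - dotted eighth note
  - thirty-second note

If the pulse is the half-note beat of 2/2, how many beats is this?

12.5

One half-note beat = 16 thirty-second notes.
Express everything in thirty-second notes: dotted quarter = 12; dotted whole = 48; double-dotted whole note = 56; a full sixteenth-note quintuplet (5 notes) (five quintuplet sixteenths span one quarter) = 8; eighth = 4; thirty-second = 1; dotted whole note = 48; quarter note = 8; quarter = 8; dotted eighth note = 6; thirty-second note = 1.
Total: 12 + 48 + 56 + 8 + 4 + 1 + 48 + 8 + 8 + 6 + 1 = 200.
200 ÷ 16 = 12.5 beats.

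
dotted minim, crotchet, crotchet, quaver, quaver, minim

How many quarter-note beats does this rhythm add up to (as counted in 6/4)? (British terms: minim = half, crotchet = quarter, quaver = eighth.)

One quarter-note beat = 2 eighth notes.
Express everything in eighth notes: dotted minim = 6; crotchet = 2; crotchet = 2; quaver = 1; quaver = 1; minim = 4.
Sum: 6 + 2 + 2 + 1 + 1 + 4 = 16.
16 ÷ 2 = 8 beats.

8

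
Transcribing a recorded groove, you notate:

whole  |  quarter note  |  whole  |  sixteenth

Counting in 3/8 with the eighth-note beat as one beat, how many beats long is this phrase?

One eighth-note beat = 2 sixteenth notes.
Each duration in sixteenth notes: whole = 16; quarter note = 4; whole = 16; sixteenth = 1.
Altogether 16 + 4 + 16 + 1 = 37.
37 ÷ 2 = 18.5 beats.

18.5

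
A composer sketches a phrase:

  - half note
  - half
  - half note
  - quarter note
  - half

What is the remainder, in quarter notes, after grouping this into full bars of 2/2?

1

One bar of 2/2 = 4 quarter notes.
Express everything in quarter notes: half note = 2; half = 2; half note = 2; quarter note = 1; half = 2.
Adding: 2 + 2 + 2 + 1 + 2 = 9.
9 ÷ 4 = 2 complete bars with 1 quarter note remaining.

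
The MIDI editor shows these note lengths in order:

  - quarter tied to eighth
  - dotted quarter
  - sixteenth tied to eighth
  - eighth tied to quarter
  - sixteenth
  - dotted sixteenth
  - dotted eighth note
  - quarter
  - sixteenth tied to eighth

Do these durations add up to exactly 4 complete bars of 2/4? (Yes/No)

One bar of 2/4 = 16 thirty-second notes, so 4 bars = 64.
Each duration in thirty-second notes: quarter tied to eighth (quarter + eighth) = 12; dotted quarter = 12; sixteenth tied to eighth (sixteenth + eighth) = 6; eighth tied to quarter (eighth + quarter) = 12; sixteenth = 2; dotted sixteenth = 3; dotted eighth note = 6; quarter = 8; sixteenth tied to eighth (sixteenth + eighth) = 6.
Total: 12 + 12 + 6 + 12 + 2 + 3 + 6 + 8 + 6 = 67.
67 exceeds 64, so the answer is No.

No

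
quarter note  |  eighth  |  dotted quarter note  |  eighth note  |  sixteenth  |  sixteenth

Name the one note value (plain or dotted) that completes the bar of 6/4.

The bar of 6/4 = 24 sixteenth notes.
Express everything in sixteenth notes: quarter note = 4; eighth = 2; dotted quarter note = 6; eighth note = 2; sixteenth = 1; sixteenth = 1.
Adding: 4 + 2 + 6 + 2 + 1 + 1 = 16.
Remaining: 24 − 16 = 8 sixteenth notes, which is a half note.

half note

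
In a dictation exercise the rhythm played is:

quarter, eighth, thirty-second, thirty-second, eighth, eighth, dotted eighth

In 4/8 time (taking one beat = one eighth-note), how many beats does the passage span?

7

One eighth-note beat = 4 thirty-second notes.
Working in thirty-second notes: quarter = 8; eighth = 4; thirty-second = 1; thirty-second = 1; eighth = 4; eighth = 4; dotted eighth = 6.
Total: 8 + 4 + 1 + 1 + 4 + 4 + 6 = 28.
28 ÷ 4 = 7 beats.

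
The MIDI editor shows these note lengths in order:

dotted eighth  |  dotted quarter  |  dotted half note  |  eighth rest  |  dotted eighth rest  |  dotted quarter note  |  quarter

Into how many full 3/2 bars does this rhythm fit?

One bar of 3/2 = 24 sixteenth notes.
Each duration in sixteenth notes: dotted eighth = 3; dotted quarter = 6; dotted half note = 12; eighth rest = 2; dotted eighth rest = 3; dotted quarter note = 6; quarter = 4.
Total: 3 + 6 + 12 + 2 + 3 + 6 + 4 = 36.
36 ÷ 24 = 1 complete bar with 12 left over.

1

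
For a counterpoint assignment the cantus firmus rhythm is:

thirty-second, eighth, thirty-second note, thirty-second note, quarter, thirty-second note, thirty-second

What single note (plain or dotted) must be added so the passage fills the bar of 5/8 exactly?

dotted sixteenth note

The bar of 5/8 = 20 thirty-second notes.
Each duration in thirty-second notes: thirty-second = 1; eighth = 4; thirty-second note = 1; thirty-second note = 1; quarter = 8; thirty-second note = 1; thirty-second = 1.
Sum: 1 + 4 + 1 + 1 + 8 + 1 + 1 = 17.
Remaining: 20 − 17 = 3 thirty-second notes, which is a dotted sixteenth note.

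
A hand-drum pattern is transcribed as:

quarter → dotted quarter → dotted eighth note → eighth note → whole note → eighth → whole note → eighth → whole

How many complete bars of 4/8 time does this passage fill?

One bar of 4/8 = 8 sixteenth notes.
Working in sixteenth notes: quarter = 4; dotted quarter = 6; dotted eighth note = 3; eighth note = 2; whole note = 16; eighth = 2; whole note = 16; eighth = 2; whole = 16.
Total: 4 + 6 + 3 + 2 + 16 + 2 + 16 + 2 + 16 = 67.
67 ÷ 8 = 8 complete bars with 3 left over.

8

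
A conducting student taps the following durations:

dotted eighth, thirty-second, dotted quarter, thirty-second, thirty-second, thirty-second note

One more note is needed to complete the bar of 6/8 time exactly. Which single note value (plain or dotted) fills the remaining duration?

sixteenth note

The bar of 6/8 = 24 thirty-second notes.
In thirty-second notes: dotted eighth = 6; thirty-second = 1; dotted quarter = 12; thirty-second = 1; thirty-second = 1; thirty-second note = 1.
Adding: 6 + 1 + 12 + 1 + 1 + 1 = 22.
Remaining: 24 − 22 = 2 thirty-second notes, which is a sixteenth note.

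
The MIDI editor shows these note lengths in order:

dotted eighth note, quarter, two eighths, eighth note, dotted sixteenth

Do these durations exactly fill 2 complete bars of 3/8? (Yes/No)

No

One bar of 3/8 = 12 thirty-second notes, so 2 bars = 24.
Each duration in thirty-second notes: dotted eighth note = 6; quarter = 8; eighth = 4; eighth = 4; eighth note = 4; dotted sixteenth = 3.
Total: 6 + 8 + 4 + 4 + 4 + 3 = 29.
29 exceeds 24, so the answer is No.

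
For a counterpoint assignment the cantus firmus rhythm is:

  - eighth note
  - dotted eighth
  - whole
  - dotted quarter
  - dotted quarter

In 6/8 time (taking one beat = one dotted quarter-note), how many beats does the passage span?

One dotted quarter-note beat = 6 sixteenth notes.
Convert each value to sixteenth notes: eighth note = 2; dotted eighth = 3; whole = 16; dotted quarter = 6; dotted quarter = 6.
Adding: 2 + 3 + 16 + 6 + 6 = 33.
33 ÷ 6 = 5.5 beats.

5.5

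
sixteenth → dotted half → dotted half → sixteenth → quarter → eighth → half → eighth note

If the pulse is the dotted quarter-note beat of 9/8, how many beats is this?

One dotted quarter-note beat = 6 sixteenth notes.
In sixteenth notes: sixteenth = 1; dotted half = 12; dotted half = 12; sixteenth = 1; quarter = 4; eighth = 2; half = 8; eighth note = 2.
Adding: 1 + 12 + 12 + 1 + 4 + 2 + 8 + 2 = 42.
42 ÷ 6 = 7 beats.

7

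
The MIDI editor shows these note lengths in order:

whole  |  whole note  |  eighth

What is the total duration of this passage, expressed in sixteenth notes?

34

Express everything in sixteenth notes: whole = 16; whole note = 16; eighth = 2.
Total: 16 + 16 + 2 = 34 sixteenth notes.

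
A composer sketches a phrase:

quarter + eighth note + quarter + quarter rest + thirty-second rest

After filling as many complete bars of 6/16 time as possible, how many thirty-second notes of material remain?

One bar of 6/16 = 12 thirty-second notes.
Convert each value to thirty-second notes: quarter = 8; eighth note = 4; quarter = 8; quarter rest = 8; thirty-second rest = 1.
Adding: 8 + 4 + 8 + 8 + 1 = 29.
29 ÷ 12 = 2 complete bars with 5 thirty-second notes remaining.

5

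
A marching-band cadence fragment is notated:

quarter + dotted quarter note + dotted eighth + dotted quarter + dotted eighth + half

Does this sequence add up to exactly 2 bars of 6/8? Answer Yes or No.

No

One bar of 6/8 = 12 sixteenth notes, so 2 bars = 24.
Working in sixteenth notes: quarter = 4; dotted quarter note = 6; dotted eighth = 3; dotted quarter = 6; dotted eighth = 3; half = 8.
Altogether 4 + 6 + 3 + 6 + 3 + 8 = 30.
30 exceeds 24, so the answer is No.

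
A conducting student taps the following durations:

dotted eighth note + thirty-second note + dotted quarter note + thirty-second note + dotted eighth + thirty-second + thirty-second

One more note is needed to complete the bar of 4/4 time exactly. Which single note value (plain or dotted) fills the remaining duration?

The bar of 4/4 = 32 thirty-second notes.
Each duration in thirty-second notes: dotted eighth note = 6; thirty-second note = 1; dotted quarter note = 12; thirty-second note = 1; dotted eighth = 6; thirty-second = 1; thirty-second = 1.
Sum: 6 + 1 + 12 + 1 + 6 + 1 + 1 = 28.
Remaining: 32 − 28 = 4 thirty-second notes, which is a eighth note.

eighth note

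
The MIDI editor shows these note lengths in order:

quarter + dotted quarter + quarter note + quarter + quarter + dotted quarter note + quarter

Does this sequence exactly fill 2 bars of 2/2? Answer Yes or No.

Yes

One bar of 2/2 = 8 eighth notes, so 2 bars = 16.
Working in eighth notes: quarter = 2; dotted quarter = 3; quarter note = 2; quarter = 2; quarter = 2; dotted quarter note = 3; quarter = 2.
Sum: 2 + 3 + 2 + 2 + 2 + 3 + 2 = 16.
16 equals 16, so the answer is Yes.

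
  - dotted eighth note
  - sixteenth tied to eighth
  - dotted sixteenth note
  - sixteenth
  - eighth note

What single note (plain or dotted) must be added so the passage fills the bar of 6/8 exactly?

dotted sixteenth note

The bar of 6/8 = 24 thirty-second notes.
Each duration in thirty-second notes: dotted eighth note = 6; sixteenth tied to eighth (sixteenth + eighth) = 6; dotted sixteenth note = 3; sixteenth = 2; eighth note = 4.
Total: 6 + 6 + 3 + 2 + 4 = 21.
Remaining: 24 − 21 = 3 thirty-second notes, which is a dotted sixteenth note.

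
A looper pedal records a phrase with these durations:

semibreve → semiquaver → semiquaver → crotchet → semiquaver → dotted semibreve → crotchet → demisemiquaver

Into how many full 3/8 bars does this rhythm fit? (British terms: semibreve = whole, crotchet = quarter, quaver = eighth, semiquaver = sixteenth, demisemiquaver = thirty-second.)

One bar of 3/8 = 12 thirty-second notes.
In thirty-second notes: semibreve = 32; semiquaver = 2; semiquaver = 2; crotchet = 8; semiquaver = 2; dotted semibreve = 48; crotchet = 8; demisemiquaver = 1.
Adding: 32 + 2 + 2 + 8 + 2 + 48 + 8 + 1 = 103.
103 ÷ 12 = 8 complete bars with 7 left over.

8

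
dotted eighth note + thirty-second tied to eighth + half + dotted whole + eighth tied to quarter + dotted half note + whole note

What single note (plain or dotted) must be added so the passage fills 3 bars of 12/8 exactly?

3 bars of 12/8 = 144 thirty-second notes.
Express everything in thirty-second notes: dotted eighth note = 6; thirty-second tied to eighth (thirty-second + eighth) = 5; half = 16; dotted whole = 48; eighth tied to quarter (eighth + quarter) = 12; dotted half note = 24; whole note = 32.
Adding: 6 + 5 + 16 + 48 + 12 + 24 + 32 = 143.
Remaining: 144 − 143 = 1 thirty-second note, which is a thirty-second note.

thirty-second note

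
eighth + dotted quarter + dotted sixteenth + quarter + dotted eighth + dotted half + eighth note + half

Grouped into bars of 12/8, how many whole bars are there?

1

One bar of 12/8 = 48 thirty-second notes.
In thirty-second notes: eighth = 4; dotted quarter = 12; dotted sixteenth = 3; quarter = 8; dotted eighth = 6; dotted half = 24; eighth note = 4; half = 16.
Adding: 4 + 12 + 3 + 8 + 6 + 24 + 4 + 16 = 77.
77 ÷ 48 = 1 complete bar with 29 left over.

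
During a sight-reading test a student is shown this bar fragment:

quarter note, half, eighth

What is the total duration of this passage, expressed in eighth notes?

7

Convert each value to eighth notes: quarter note = 2; half = 4; eighth = 1.
Total: 2 + 4 + 1 = 7 eighth notes.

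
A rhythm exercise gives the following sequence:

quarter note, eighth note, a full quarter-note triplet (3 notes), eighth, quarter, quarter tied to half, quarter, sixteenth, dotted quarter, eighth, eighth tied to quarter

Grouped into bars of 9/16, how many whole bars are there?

5

One bar of 9/16 = 9 sixteenth notes.
Express everything in sixteenth notes: quarter note = 4; eighth note = 2; a full quarter-note triplet (3 notes) (three triplet quarters span one half) = 8; eighth = 2; quarter = 4; quarter tied to half (quarter + half) = 12; quarter = 4; sixteenth = 1; dotted quarter = 6; eighth = 2; eighth tied to quarter (eighth + quarter) = 6.
Altogether 4 + 2 + 8 + 2 + 4 + 12 + 4 + 1 + 6 + 2 + 6 = 51.
51 ÷ 9 = 5 complete bars with 6 left over.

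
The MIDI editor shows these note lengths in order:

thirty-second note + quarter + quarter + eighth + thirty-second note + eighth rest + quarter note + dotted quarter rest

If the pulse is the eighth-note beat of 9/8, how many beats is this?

11.5

One eighth-note beat = 4 thirty-second notes.
Express everything in thirty-second notes: thirty-second note = 1; quarter = 8; quarter = 8; eighth = 4; thirty-second note = 1; eighth rest = 4; quarter note = 8; dotted quarter rest = 12.
Altogether 1 + 8 + 8 + 4 + 1 + 4 + 8 + 12 = 46.
46 ÷ 4 = 11.5 beats.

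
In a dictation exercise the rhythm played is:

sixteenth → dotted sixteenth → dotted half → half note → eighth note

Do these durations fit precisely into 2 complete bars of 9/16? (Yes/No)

No

One bar of 9/16 = 18 thirty-second notes, so 2 bars = 36.
Each duration in thirty-second notes: sixteenth = 2; dotted sixteenth = 3; dotted half = 24; half note = 16; eighth note = 4.
Altogether 2 + 3 + 24 + 16 + 4 = 49.
49 exceeds 36, so the answer is No.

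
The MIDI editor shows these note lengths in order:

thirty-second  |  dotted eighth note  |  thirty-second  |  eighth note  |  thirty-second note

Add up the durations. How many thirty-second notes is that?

13

Convert each value to thirty-second notes: thirty-second = 1; dotted eighth note = 6; thirty-second = 1; eighth note = 4; thirty-second note = 1.
Total: 1 + 6 + 1 + 4 + 1 = 13 thirty-second notes.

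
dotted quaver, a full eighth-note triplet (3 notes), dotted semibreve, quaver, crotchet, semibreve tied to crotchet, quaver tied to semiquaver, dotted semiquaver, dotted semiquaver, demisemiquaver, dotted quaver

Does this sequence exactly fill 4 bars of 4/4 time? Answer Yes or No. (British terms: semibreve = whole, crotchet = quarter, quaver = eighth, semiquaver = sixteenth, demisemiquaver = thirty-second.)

No

One bar of 4/4 = 32 thirty-second notes, so 4 bars = 128.
Working in thirty-second notes: dotted quaver = 6; a full eighth-note triplet (3 notes) (three triplet eighths span one quarter) = 8; dotted semibreve = 48; quaver = 4; crotchet = 8; semibreve tied to crotchet (semibreve + crotchet) = 40; quaver tied to semiquaver (quaver + semiquaver) = 6; dotted semiquaver = 3; dotted semiquaver = 3; demisemiquaver = 1; dotted quaver = 6.
Total: 6 + 8 + 48 + 4 + 8 + 40 + 6 + 3 + 3 + 1 + 6 = 133.
133 exceeds 128, so the answer is No.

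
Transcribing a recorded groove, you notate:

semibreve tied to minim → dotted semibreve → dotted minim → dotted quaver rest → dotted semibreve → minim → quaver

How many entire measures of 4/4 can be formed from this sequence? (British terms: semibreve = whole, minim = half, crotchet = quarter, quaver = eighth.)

One bar of 4/4 = 16 sixteenth notes.
Each duration in sixteenth notes: semibreve tied to minim (semibreve + minim) = 24; dotted semibreve = 24; dotted minim = 12; dotted quaver rest = 3; dotted semibreve = 24; minim = 8; quaver = 2.
Altogether 24 + 24 + 12 + 3 + 24 + 8 + 2 = 97.
97 ÷ 16 = 6 complete bars with 1 left over.

6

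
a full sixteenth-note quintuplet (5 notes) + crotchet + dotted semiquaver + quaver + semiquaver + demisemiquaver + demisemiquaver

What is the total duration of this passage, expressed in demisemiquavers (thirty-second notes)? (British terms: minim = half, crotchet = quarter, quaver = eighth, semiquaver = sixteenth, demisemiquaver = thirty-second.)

Express everything in thirty-second notes: a full sixteenth-note quintuplet (5 notes) (five quintuplet sixteenths span one quarter) = 8; crotchet = 8; dotted semiquaver = 3; quaver = 4; semiquaver = 2; demisemiquaver = 1; demisemiquaver = 1.
Altogether 8 + 8 + 3 + 4 + 2 + 1 + 1 = 27 thirty-second notes.

27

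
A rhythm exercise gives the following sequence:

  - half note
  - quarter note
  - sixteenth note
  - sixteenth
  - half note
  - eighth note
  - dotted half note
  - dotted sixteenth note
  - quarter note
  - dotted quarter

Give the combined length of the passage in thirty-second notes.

95

Each duration in thirty-second notes: half note = 16; quarter note = 8; sixteenth note = 2; sixteenth = 2; half note = 16; eighth note = 4; dotted half note = 24; dotted sixteenth note = 3; quarter note = 8; dotted quarter = 12.
Sum: 16 + 8 + 2 + 2 + 16 + 4 + 24 + 3 + 8 + 12 = 95 thirty-second notes.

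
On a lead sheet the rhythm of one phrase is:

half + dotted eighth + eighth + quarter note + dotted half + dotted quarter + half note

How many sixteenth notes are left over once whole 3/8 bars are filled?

One bar of 3/8 = 6 sixteenth notes.
Working in sixteenth notes: half = 8; dotted eighth = 3; eighth = 2; quarter note = 4; dotted half = 12; dotted quarter = 6; half note = 8.
Altogether 8 + 3 + 2 + 4 + 12 + 6 + 8 = 43.
43 ÷ 6 = 7 complete bars with 1 sixteenth note remaining.

1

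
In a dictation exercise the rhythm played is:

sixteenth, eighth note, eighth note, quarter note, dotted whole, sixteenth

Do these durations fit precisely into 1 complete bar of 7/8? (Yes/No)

No

One bar of 7/8 = 14 sixteenth notes.
Convert each value to sixteenth notes: sixteenth = 1; eighth note = 2; eighth note = 2; quarter note = 4; dotted whole = 24; sixteenth = 1.
Total: 1 + 2 + 2 + 4 + 24 + 1 = 34.
34 exceeds 14, so the answer is No.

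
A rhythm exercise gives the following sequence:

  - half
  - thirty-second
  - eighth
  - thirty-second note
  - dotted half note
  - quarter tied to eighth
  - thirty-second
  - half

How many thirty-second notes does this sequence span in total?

Working in thirty-second notes: half = 16; thirty-second = 1; eighth = 4; thirty-second note = 1; dotted half note = 24; quarter tied to eighth (quarter + eighth) = 12; thirty-second = 1; half = 16.
Total: 16 + 1 + 4 + 1 + 24 + 12 + 1 + 16 = 75 thirty-second notes.

75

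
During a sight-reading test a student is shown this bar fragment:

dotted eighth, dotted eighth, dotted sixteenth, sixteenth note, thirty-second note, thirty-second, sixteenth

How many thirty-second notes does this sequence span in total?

21

Working in thirty-second notes: dotted eighth = 6; dotted eighth = 6; dotted sixteenth = 3; sixteenth note = 2; thirty-second note = 1; thirty-second = 1; sixteenth = 2.
Adding: 6 + 6 + 3 + 2 + 1 + 1 + 2 = 21 thirty-second notes.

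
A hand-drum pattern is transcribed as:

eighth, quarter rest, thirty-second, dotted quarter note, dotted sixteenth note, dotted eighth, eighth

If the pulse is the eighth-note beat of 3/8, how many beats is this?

One eighth-note beat = 4 thirty-second notes.
In thirty-second notes: eighth = 4; quarter rest = 8; thirty-second = 1; dotted quarter note = 12; dotted sixteenth note = 3; dotted eighth = 6; eighth = 4.
Sum: 4 + 8 + 1 + 12 + 3 + 6 + 4 = 38.
38 ÷ 4 = 9.5 beats.

9.5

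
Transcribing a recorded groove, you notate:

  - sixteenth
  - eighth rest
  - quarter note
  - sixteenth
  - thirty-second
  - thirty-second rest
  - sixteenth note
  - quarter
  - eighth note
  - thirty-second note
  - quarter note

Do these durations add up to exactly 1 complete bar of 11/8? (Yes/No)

One bar of 11/8 = 44 thirty-second notes.
Working in thirty-second notes: sixteenth = 2; eighth rest = 4; quarter note = 8; sixteenth = 2; thirty-second = 1; thirty-second rest = 1; sixteenth note = 2; quarter = 8; eighth note = 4; thirty-second note = 1; quarter note = 8.
Total: 2 + 4 + 8 + 2 + 1 + 1 + 2 + 8 + 4 + 1 + 8 = 41.
41 falls short of 44, so the answer is No.

No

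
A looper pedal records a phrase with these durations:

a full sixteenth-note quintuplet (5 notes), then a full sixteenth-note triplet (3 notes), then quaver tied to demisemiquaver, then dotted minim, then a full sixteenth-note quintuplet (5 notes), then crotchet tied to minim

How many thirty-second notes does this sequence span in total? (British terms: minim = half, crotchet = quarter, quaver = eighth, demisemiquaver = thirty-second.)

Working in thirty-second notes: a full sixteenth-note quintuplet (5 notes) (five quintuplet sixteenths span one quarter) = 8; a full sixteenth-note triplet (3 notes) (three triplet sixteenths span one eighth) = 4; quaver tied to demisemiquaver (quaver + demisemiquaver) = 5; dotted minim = 24; a full sixteenth-note quintuplet (5 notes) (five quintuplet sixteenths span one quarter) = 8; crotchet tied to minim (crotchet + minim) = 24.
Sum: 8 + 4 + 5 + 24 + 8 + 24 = 73 thirty-second notes.

73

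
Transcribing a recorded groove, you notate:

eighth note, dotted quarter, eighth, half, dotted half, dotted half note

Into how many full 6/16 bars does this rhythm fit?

One bar of 6/16 = 3 eighth notes.
Convert each value to eighth notes: eighth note = 1; dotted quarter = 3; eighth = 1; half = 4; dotted half = 6; dotted half note = 6.
Altogether 1 + 3 + 1 + 4 + 6 + 6 = 21.
21 ÷ 3 = 7 complete bars with 0 left over.

7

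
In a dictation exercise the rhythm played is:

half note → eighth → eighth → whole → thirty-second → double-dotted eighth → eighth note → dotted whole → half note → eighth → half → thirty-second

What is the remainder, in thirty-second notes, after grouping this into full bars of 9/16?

9

One bar of 9/16 = 18 thirty-second notes.
Working in thirty-second notes: half note = 16; eighth = 4; eighth = 4; whole = 32; thirty-second = 1; double-dotted eighth = 7; eighth note = 4; dotted whole = 48; half note = 16; eighth = 4; half = 16; thirty-second = 1.
Sum: 16 + 4 + 4 + 32 + 1 + 7 + 4 + 48 + 16 + 4 + 16 + 1 = 153.
153 ÷ 18 = 8 complete bars with 9 thirty-second notes remaining.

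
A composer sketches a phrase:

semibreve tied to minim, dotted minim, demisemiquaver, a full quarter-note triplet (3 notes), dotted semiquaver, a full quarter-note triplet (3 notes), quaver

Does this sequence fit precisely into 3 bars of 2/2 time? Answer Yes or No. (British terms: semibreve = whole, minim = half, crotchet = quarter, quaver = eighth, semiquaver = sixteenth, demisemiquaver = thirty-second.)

No

One bar of 2/2 = 32 thirty-second notes, so 3 bars = 96.
Convert each value to thirty-second notes: semibreve tied to minim (semibreve + minim) = 48; dotted minim = 24; demisemiquaver = 1; a full quarter-note triplet (3 notes) (three triplet quarters span one half) = 16; dotted semiquaver = 3; a full quarter-note triplet (3 notes) (three triplet quarters span one half) = 16; quaver = 4.
Altogether 48 + 24 + 1 + 16 + 3 + 16 + 4 = 112.
112 exceeds 96, so the answer is No.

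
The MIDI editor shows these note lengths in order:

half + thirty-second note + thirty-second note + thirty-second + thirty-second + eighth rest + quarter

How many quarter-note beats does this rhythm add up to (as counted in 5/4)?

One quarter-note beat = 8 thirty-second notes.
Express everything in thirty-second notes: half = 16; thirty-second note = 1; thirty-second note = 1; thirty-second = 1; thirty-second = 1; eighth rest = 4; quarter = 8.
Altogether 16 + 1 + 1 + 1 + 1 + 4 + 8 = 32.
32 ÷ 8 = 4 beats.

4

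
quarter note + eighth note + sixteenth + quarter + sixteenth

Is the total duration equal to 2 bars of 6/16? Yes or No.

One bar of 6/16 = 6 sixteenth notes, so 2 bars = 12.
In sixteenth notes: quarter note = 4; eighth note = 2; sixteenth = 1; quarter = 4; sixteenth = 1.
Total: 4 + 2 + 1 + 4 + 1 = 12.
12 equals 12, so the answer is Yes.

Yes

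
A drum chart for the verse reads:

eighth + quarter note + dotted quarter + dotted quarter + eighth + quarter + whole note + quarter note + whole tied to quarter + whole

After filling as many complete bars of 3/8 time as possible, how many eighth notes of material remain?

One bar of 3/8 = 3 eighth notes.
Express everything in eighth notes: eighth = 1; quarter note = 2; dotted quarter = 3; dotted quarter = 3; eighth = 1; quarter = 2; whole note = 8; quarter note = 2; whole tied to quarter (whole + quarter) = 10; whole = 8.
Sum: 1 + 2 + 3 + 3 + 1 + 2 + 8 + 2 + 10 + 8 = 40.
40 ÷ 3 = 13 complete bars with 1 eighth note remaining.

1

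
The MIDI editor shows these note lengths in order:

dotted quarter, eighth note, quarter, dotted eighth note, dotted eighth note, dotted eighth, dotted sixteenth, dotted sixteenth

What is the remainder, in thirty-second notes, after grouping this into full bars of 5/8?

8

One bar of 5/8 = 20 thirty-second notes.
Convert each value to thirty-second notes: dotted quarter = 12; eighth note = 4; quarter = 8; dotted eighth note = 6; dotted eighth note = 6; dotted eighth = 6; dotted sixteenth = 3; dotted sixteenth = 3.
Total: 12 + 4 + 8 + 6 + 6 + 6 + 3 + 3 = 48.
48 ÷ 20 = 2 complete bars with 8 thirty-second notes remaining.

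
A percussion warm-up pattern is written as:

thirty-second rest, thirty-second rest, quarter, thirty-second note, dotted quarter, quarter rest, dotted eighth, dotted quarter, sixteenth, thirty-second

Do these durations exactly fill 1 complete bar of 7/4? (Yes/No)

No

One bar of 7/4 = 56 thirty-second notes.
Working in thirty-second notes: thirty-second rest = 1; thirty-second rest = 1; quarter = 8; thirty-second note = 1; dotted quarter = 12; quarter rest = 8; dotted eighth = 6; dotted quarter = 12; sixteenth = 2; thirty-second = 1.
Total: 1 + 1 + 8 + 1 + 12 + 8 + 6 + 12 + 2 + 1 = 52.
52 falls short of 56, so the answer is No.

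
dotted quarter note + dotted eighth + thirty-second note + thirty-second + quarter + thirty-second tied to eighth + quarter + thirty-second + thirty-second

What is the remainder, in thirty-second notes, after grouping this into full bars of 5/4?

One bar of 5/4 = 40 thirty-second notes.
Working in thirty-second notes: dotted quarter note = 12; dotted eighth = 6; thirty-second note = 1; thirty-second = 1; quarter = 8; thirty-second tied to eighth (thirty-second + eighth) = 5; quarter = 8; thirty-second = 1; thirty-second = 1.
Altogether 12 + 6 + 1 + 1 + 8 + 5 + 8 + 1 + 1 = 43.
43 ÷ 40 = 1 complete bar with 3 thirty-second notes remaining.

3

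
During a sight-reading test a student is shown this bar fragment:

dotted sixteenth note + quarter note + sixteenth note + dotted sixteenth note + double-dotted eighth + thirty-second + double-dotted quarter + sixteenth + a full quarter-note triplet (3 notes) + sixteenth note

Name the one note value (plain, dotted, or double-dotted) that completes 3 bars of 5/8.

3 bars of 5/8 = 60 thirty-second notes.
Working in thirty-second notes: dotted sixteenth note = 3; quarter note = 8; sixteenth note = 2; dotted sixteenth note = 3; double-dotted eighth = 7; thirty-second = 1; double-dotted quarter = 14; sixteenth = 2; a full quarter-note triplet (3 notes) (three triplet quarters span one half) = 16; sixteenth note = 2.
Sum: 3 + 8 + 2 + 3 + 7 + 1 + 14 + 2 + 16 + 2 = 58.
Remaining: 60 − 58 = 2 thirty-second notes, which is a sixteenth note.

sixteenth note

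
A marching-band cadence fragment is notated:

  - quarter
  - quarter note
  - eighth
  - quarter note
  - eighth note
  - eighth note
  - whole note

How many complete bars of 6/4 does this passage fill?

One bar of 6/4 = 12 eighth notes.
Each duration in eighth notes: quarter = 2; quarter note = 2; eighth = 1; quarter note = 2; eighth note = 1; eighth note = 1; whole note = 8.
Adding: 2 + 2 + 1 + 2 + 1 + 1 + 8 = 17.
17 ÷ 12 = 1 complete bar with 5 left over.

1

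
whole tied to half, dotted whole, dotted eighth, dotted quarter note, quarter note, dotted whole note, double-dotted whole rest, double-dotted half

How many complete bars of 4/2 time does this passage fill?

One bar of 4/2 = 32 sixteenth notes.
Convert each value to sixteenth notes: whole tied to half (whole + half) = 24; dotted whole = 24; dotted eighth = 3; dotted quarter note = 6; quarter note = 4; dotted whole note = 24; double-dotted whole rest = 28; double-dotted half = 14.
Altogether 24 + 24 + 3 + 6 + 4 + 24 + 28 + 14 = 127.
127 ÷ 32 = 3 complete bars with 31 left over.

3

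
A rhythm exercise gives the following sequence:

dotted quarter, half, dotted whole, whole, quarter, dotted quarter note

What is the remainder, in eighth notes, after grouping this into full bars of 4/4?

0

One bar of 4/4 = 8 eighth notes.
Express everything in eighth notes: dotted quarter = 3; half = 4; dotted whole = 12; whole = 8; quarter = 2; dotted quarter note = 3.
Total: 3 + 4 + 12 + 8 + 2 + 3 = 32.
32 ÷ 8 = 4 complete bars with 0 eighth notes remaining.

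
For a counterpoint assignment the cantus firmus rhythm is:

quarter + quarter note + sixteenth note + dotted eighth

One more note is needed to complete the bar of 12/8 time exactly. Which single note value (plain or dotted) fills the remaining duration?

dotted half note

The bar of 12/8 = 24 sixteenth notes.
Working in sixteenth notes: quarter = 4; quarter note = 4; sixteenth note = 1; dotted eighth = 3.
Sum: 4 + 4 + 1 + 3 = 12.
Remaining: 24 − 12 = 12 sixteenth notes, which is a dotted half note.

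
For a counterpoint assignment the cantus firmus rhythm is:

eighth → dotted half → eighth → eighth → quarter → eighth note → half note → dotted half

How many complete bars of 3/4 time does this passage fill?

One bar of 3/4 = 6 eighth notes.
Express everything in eighth notes: eighth = 1; dotted half = 6; eighth = 1; eighth = 1; quarter = 2; eighth note = 1; half note = 4; dotted half = 6.
Sum: 1 + 6 + 1 + 1 + 2 + 1 + 4 + 6 = 22.
22 ÷ 6 = 3 complete bars with 4 left over.

3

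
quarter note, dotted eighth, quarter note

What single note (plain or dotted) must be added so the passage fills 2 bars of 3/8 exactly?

2 bars of 3/8 = 12 sixteenth notes.
Each duration in sixteenth notes: quarter note = 4; dotted eighth = 3; quarter note = 4.
Adding: 4 + 3 + 4 = 11.
Remaining: 12 − 11 = 1 sixteenth note, which is a sixteenth note.

sixteenth note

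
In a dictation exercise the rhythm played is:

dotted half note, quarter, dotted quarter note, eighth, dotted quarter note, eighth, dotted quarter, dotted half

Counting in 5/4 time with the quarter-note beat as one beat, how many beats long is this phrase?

12.5

One quarter-note beat = 2 eighth notes.
Each duration in eighth notes: dotted half note = 6; quarter = 2; dotted quarter note = 3; eighth = 1; dotted quarter note = 3; eighth = 1; dotted quarter = 3; dotted half = 6.
Sum: 6 + 2 + 3 + 1 + 3 + 1 + 3 + 6 = 25.
25 ÷ 2 = 12.5 beats.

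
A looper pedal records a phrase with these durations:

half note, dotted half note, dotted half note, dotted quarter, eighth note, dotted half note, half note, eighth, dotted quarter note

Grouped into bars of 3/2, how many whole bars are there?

2

One bar of 3/2 = 12 eighth notes.
Convert each value to eighth notes: half note = 4; dotted half note = 6; dotted half note = 6; dotted quarter = 3; eighth note = 1; dotted half note = 6; half note = 4; eighth = 1; dotted quarter note = 3.
Adding: 4 + 6 + 6 + 3 + 1 + 6 + 4 + 1 + 3 = 34.
34 ÷ 12 = 2 complete bars with 10 left over.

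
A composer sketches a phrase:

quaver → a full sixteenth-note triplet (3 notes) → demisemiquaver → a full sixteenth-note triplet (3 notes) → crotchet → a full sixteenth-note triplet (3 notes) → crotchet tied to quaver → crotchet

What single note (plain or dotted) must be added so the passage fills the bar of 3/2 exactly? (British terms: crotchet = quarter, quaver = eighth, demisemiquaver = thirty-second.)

The bar of 3/2 = 48 thirty-second notes.
Express everything in thirty-second notes: quaver = 4; a full sixteenth-note triplet (3 notes) (three triplet sixteenths span one eighth) = 4; demisemiquaver = 1; a full sixteenth-note triplet (3 notes) (three triplet sixteenths span one eighth) = 4; crotchet = 8; a full sixteenth-note triplet (3 notes) (three triplet sixteenths span one eighth) = 4; crotchet tied to quaver (crotchet + quaver) = 12; crotchet = 8.
Adding: 4 + 4 + 1 + 4 + 8 + 4 + 12 + 8 = 45.
Remaining: 48 − 45 = 3 thirty-second notes, which is a dotted sixteenth note.

dotted sixteenth note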